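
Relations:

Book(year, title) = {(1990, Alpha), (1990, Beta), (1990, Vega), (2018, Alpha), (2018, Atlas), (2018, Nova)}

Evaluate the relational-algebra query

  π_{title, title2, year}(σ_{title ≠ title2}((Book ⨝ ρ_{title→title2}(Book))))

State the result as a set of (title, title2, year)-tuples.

{(Alpha, Atlas, 2018), (Alpha, Beta, 1990), (Alpha, Nova, 2018), (Alpha, Vega, 1990), (Atlas, Alpha, 2018), (Atlas, Nova, 2018), (Beta, Alpha, 1990), (Beta, Vega, 1990), (Nova, Alpha, 2018), (Nova, Atlas, 2018), (Vega, Alpha, 1990), (Vega, Beta, 1990)}

ρ[title→title2]: schema becomes (year, title2); tuples unchanged.
Natural join on year: {(1990, Alpha, Alpha), (1990, Alpha, Beta), (1990, Alpha, Vega), (1990, Beta, Alpha), (1990, Beta, Beta), (1990, Beta, Vega), (1990, Vega, Alpha), (1990, Vega, Beta), (1990, Vega, Vega), (2018, Alpha, Alpha), (2018, Alpha, Atlas), (2018, Alpha, Nova), (2018, Atlas, Alpha), (2018, Atlas, Atlas), (2018, Atlas, Nova), (2018, Nova, Alpha), (2018, Nova, Atlas), (2018, Nova, Nova)}
Apply σ_{title ≠ title2}; surviving tuples: {(1990, Alpha, Beta), (1990, Alpha, Vega), (1990, Beta, Alpha), (1990, Beta, Vega), (1990, Vega, Alpha), (1990, Vega, Beta), (2018, Alpha, Atlas), (2018, Alpha, Nova), (2018, Atlas, Alpha), (2018, Atlas, Nova), (2018, Nova, Alpha), (2018, Nova, Atlas)}
π_{title, title2, year} gives {(Alpha, Atlas, 2018), (Alpha, Beta, 1990), (Alpha, Nova, 2018), (Alpha, Vega, 1990), (Atlas, Alpha, 2018), (Atlas, Nova, 2018), (Beta, Alpha, 1990), (Beta, Vega, 1990), (Nova, Alpha, 2018), (Nova, Atlas, 2018), (Vega, Alpha, 1990), (Vega, Beta, 1990)}.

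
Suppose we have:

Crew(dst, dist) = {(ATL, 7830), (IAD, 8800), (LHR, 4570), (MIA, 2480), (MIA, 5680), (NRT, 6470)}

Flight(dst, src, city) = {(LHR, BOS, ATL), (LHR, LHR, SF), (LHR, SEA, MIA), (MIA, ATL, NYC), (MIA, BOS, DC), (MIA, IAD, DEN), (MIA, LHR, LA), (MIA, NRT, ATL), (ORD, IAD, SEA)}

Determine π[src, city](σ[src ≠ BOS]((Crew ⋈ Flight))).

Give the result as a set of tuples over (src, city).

{(ATL, NYC), (IAD, DEN), (LHR, LA), (LHR, SF), (NRT, ATL), (SEA, MIA)}

Joining Crew and Flight on dst yields {(LHR, 4570, BOS, ATL), (LHR, 4570, LHR, SF), (LHR, 4570, SEA, MIA), (MIA, 2480, ATL, NYC), (MIA, 2480, BOS, DC), (MIA, 2480, IAD, DEN), (MIA, 2480, LHR, LA), (MIA, 2480, NRT, ATL), (MIA, 5680, ATL, NYC), (MIA, 5680, BOS, DC), (MIA, 5680, IAD, DEN), (MIA, 5680, LHR, LA), (MIA, 5680, NRT, ATL)}.
σ[src ≠ BOS]: keep tuples satisfying src ≠ BOS → {(LHR, 4570, LHR, SF), (LHR, 4570, SEA, MIA), (MIA, 2480, ATL, NYC), (MIA, 2480, IAD, DEN), (MIA, 2480, LHR, LA), (MIA, 2480, NRT, ATL), (MIA, 5680, ATL, NYC), (MIA, 5680, IAD, DEN), (MIA, 5680, LHR, LA), (MIA, 5680, NRT, ATL)}
π[src, city]: project onto (src, city) (4 duplicate(s) eliminated) → {(ATL, NYC), (IAD, DEN), (LHR, LA), (LHR, SF), (NRT, ATL), (SEA, MIA)}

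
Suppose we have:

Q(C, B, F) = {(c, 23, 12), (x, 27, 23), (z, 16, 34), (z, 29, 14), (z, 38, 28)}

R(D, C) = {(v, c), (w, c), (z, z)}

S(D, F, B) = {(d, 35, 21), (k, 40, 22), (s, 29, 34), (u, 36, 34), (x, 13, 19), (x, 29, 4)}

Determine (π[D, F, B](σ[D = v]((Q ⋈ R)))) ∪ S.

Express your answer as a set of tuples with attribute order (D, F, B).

Q ⋈ R (natural join on C): {(c, 23, 12, v), (c, 23, 12, w), (z, 16, 34, z), (z, 29, 14, z), (z, 38, 28, z)}
Filtering on D = v leaves {(c, 23, 12, v)}.
π_{D, F, B} gives {(v, 12, 23)}.
Set union of the two operands is {(d, 35, 21), (k, 40, 22), (s, 29, 34), (u, 36, 34), (v, 12, 23), (x, 13, 19), (x, 29, 4)}.

{(d, 35, 21), (k, 40, 22), (s, 29, 34), (u, 36, 34), (v, 12, 23), (x, 13, 19), (x, 29, 4)}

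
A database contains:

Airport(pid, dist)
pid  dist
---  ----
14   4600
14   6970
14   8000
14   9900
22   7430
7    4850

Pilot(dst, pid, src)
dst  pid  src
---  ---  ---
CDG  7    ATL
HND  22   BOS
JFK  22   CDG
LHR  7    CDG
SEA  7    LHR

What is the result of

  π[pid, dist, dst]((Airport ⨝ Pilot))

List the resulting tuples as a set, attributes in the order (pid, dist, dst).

{(22, 7430, HND), (22, 7430, JFK), (7, 4850, CDG), (7, 4850, LHR), (7, 4850, SEA)}

Natural join on pid: {(22, 7430, HND, BOS), (22, 7430, JFK, CDG), (7, 4850, CDG, ATL), (7, 4850, LHR, CDG), (7, 4850, SEA, LHR)}
Projecting to pid, dist, dst: {(22, 7430, HND), (22, 7430, JFK), (7, 4850, CDG), (7, 4850, LHR), (7, 4850, SEA)}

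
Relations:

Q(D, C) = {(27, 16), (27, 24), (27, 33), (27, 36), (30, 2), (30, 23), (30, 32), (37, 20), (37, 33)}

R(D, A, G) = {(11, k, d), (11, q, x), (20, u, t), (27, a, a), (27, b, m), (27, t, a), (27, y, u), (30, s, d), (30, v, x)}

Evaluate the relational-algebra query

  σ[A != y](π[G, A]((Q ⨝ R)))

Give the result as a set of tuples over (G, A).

{(a, a), (a, t), (d, s), (m, b), (x, v)}

Joining Q and R on D yields {(27, 16, a, a), (27, 16, b, m), (27, 16, t, a), (27, 16, y, u), (27, 24, a, a), (27, 24, b, m), (27, 24, t, a), (27, 24, y, u), (27, 33, a, a), (27, 33, b, m), (27, 33, t, a), (27, 33, y, u), (27, 36, a, a), (27, 36, b, m), (27, 36, t, a), (27, 36, y, u), (30, 2, s, d), (30, 2, v, x), (30, 23, s, d), (30, 23, v, x), (30, 32, s, d), (30, 32, v, x)}.
π[G, A]: project onto (G, A) (16 duplicate(s) eliminated) → {(a, a), (a, t), (d, s), (m, b), (u, y), (x, v)}
Apply σ_{A != y}; surviving tuples: {(a, a), (a, t), (d, s), (m, b), (x, v)}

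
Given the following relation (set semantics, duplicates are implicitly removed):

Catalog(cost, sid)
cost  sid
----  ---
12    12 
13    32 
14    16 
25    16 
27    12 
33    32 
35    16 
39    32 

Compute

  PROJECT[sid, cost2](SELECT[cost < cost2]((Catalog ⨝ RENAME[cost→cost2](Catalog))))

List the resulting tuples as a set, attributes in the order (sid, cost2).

{(12, 27), (16, 25), (16, 35), (32, 33), (32, 39)}

ρ[cost→cost2]: schema becomes (cost2, sid); tuples unchanged.
Joining Catalog and RENAME[cost→cost2](Catalog) on sid yields {(12, 12, 12), (12, 12, 27), (13, 32, 13), (13, 32, 33), (13, 32, 39), (14, 16, 14), (14, 16, 25), (14, 16, 35), (25, 16, 14), (25, 16, 25), (25, 16, 35), (27, 12, 12), (27, 12, 27), (33, 32, 13), (33, 32, 33), (33, 32, 39), (35, 16, 14), (35, 16, 25), (35, 16, 35), (39, 32, 13), (39, 32, 33), (39, 32, 39)}.
Apply σ_{cost < cost2}; surviving tuples: {(12, 12, 27), (13, 32, 33), (13, 32, 39), (14, 16, 25), (14, 16, 35), (25, 16, 35), (33, 32, 39)}
Projecting to sid, cost2 (2 duplicate(s) eliminated): {(12, 27), (16, 25), (16, 35), (32, 33), (32, 39)}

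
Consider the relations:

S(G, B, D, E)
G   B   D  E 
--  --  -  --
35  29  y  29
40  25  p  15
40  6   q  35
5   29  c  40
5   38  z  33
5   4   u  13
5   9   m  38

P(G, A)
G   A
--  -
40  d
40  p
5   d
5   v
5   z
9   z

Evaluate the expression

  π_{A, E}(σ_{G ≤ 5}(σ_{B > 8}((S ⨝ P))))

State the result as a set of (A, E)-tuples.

Joining S and P on G yields {(40, 25, p, 15, d), (40, 25, p, 15, p), (40, 6, q, 35, d), (40, 6, q, 35, p), (5, 29, c, 40, d), (5, 29, c, 40, v), (5, 29, c, 40, z), (5, 38, z, 33, d), (5, 38, z, 33, v), (5, 38, z, 33, z), (5, 4, u, 13, d), (5, 4, u, 13, v), (5, 4, u, 13, z), (5, 9, m, 38, d), (5, 9, m, 38, v), (5, 9, m, 38, z)}.
Selection B > 8: {(40, 25, p, 15, d), (40, 25, p, 15, p), (5, 29, c, 40, d), (5, 29, c, 40, v), (5, 29, c, 40, z), (5, 38, z, 33, d), (5, 38, z, 33, v), (5, 38, z, 33, z), (5, 9, m, 38, d), (5, 9, m, 38, v), (5, 9, m, 38, z)}
Selection G ≤ 5: {(5, 29, c, 40, d), (5, 29, c, 40, v), (5, 29, c, 40, z), (5, 38, z, 33, d), (5, 38, z, 33, v), (5, 38, z, 33, z), (5, 9, m, 38, d), (5, 9, m, 38, v), (5, 9, m, 38, z)}
π_{A, E} gives {(d, 33), (d, 38), (d, 40), (v, 33), (v, 38), (v, 40), (z, 33), (z, 38), (z, 40)}.

{(d, 33), (d, 38), (d, 40), (v, 33), (v, 38), (v, 40), (z, 33), (z, 38), (z, 40)}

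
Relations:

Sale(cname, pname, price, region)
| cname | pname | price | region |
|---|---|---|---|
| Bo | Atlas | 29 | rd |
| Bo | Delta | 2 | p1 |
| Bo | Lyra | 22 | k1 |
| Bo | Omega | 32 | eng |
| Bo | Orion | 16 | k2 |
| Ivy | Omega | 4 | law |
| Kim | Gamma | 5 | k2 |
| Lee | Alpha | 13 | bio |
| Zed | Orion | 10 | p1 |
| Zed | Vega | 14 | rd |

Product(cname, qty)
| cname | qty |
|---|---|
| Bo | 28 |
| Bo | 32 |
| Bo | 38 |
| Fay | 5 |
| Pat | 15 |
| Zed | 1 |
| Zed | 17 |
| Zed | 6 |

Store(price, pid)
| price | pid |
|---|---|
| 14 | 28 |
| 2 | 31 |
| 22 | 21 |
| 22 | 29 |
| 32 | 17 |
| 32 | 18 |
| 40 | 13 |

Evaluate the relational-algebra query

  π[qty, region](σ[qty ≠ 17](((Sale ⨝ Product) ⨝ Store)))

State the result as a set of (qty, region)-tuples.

Natural join on cname: {(Bo, Atlas, 29, rd, 28), (Bo, Atlas, 29, rd, 32), (Bo, Atlas, 29, rd, 38), (Bo, Delta, 2, p1, 28), (Bo, Delta, 2, p1, 32), (Bo, Delta, 2, p1, 38), (Bo, Lyra, 22, k1, 28), (Bo, Lyra, 22, k1, 32), (Bo, Lyra, 22, k1, 38), (Bo, Omega, 32, eng, 28), (Bo, Omega, 32, eng, 32), (Bo, Omega, 32, eng, 38), (Bo, Orion, 16, k2, 28), (Bo, Orion, 16, k2, 32), (Bo, Orion, 16, k2, 38), (Zed, Orion, 10, p1, 1), (Zed, Orion, 10, p1, 17), (Zed, Orion, 10, p1, 6), (Zed, Vega, 14, rd, 1), (Zed, Vega, 14, rd, 17), (Zed, Vega, 14, rd, 6)}
Natural join on price: {(Bo, Delta, 2, p1, 28, 31), (Bo, Delta, 2, p1, 32, 31), (Bo, Delta, 2, p1, 38, 31), (Bo, Lyra, 22, k1, 28, 21), (Bo, Lyra, 22, k1, 28, 29), (Bo, Lyra, 22, k1, 32, 21), (Bo, Lyra, 22, k1, 32, 29), (Bo, Lyra, 22, k1, 38, 21), (Bo, Lyra, 22, k1, 38, 29), (Bo, Omega, 32, eng, 28, 17), (Bo, Omega, 32, eng, 28, 18), (Bo, Omega, 32, eng, 32, 17), (Bo, Omega, 32, eng, 32, 18), (Bo, Omega, 32, eng, 38, 17), (Bo, Omega, 32, eng, 38, 18), (Zed, Vega, 14, rd, 1, 28), (Zed, Vega, 14, rd, 17, 28), (Zed, Vega, 14, rd, 6, 28)}
Selection qty ≠ 17: {(Bo, Delta, 2, p1, 28, 31), (Bo, Delta, 2, p1, 32, 31), (Bo, Delta, 2, p1, 38, 31), (Bo, Lyra, 22, k1, 28, 21), (Bo, Lyra, 22, k1, 28, 29), (Bo, Lyra, 22, k1, 32, 21), (Bo, Lyra, 22, k1, 32, 29), (Bo, Lyra, 22, k1, 38, 21), (Bo, Lyra, 22, k1, 38, 29), (Bo, Omega, 32, eng, 28, 17), (Bo, Omega, 32, eng, 28, 18), (Bo, Omega, 32, eng, 32, 17), (Bo, Omega, 32, eng, 32, 18), (Bo, Omega, 32, eng, 38, 17), (Bo, Omega, 32, eng, 38, 18), (Zed, Vega, 14, rd, 1, 28), (Zed, Vega, 14, rd, 6, 28)}
π[qty, region]: project onto (qty, region) (6 duplicate(s) eliminated) → {(1, rd), (28, eng), (28, k1), (28, p1), (32, eng), (32, k1), (32, p1), (38, eng), (38, k1), (38, p1), (6, rd)}

{(1, rd), (28, eng), (28, k1), (28, p1), (32, eng), (32, k1), (32, p1), (38, eng), (38, k1), (38, p1), (6, rd)}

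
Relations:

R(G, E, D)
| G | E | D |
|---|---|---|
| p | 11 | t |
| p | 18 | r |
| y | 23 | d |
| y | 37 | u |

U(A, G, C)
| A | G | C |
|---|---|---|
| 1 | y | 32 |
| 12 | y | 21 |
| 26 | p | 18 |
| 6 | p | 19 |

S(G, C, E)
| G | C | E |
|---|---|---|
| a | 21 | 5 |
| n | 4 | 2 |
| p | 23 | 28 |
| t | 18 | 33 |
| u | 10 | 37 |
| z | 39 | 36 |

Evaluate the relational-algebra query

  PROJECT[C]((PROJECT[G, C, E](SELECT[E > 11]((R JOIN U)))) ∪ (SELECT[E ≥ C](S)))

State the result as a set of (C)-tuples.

Natural join on G: {(p, 11, t, 26, 18), (p, 11, t, 6, 19), (p, 18, r, 26, 18), (p, 18, r, 6, 19), (y, 23, d, 1, 32), (y, 23, d, 12, 21), (y, 37, u, 1, 32), (y, 37, u, 12, 21)}
Selection E > 11: {(p, 18, r, 26, 18), (p, 18, r, 6, 19), (y, 23, d, 1, 32), (y, 23, d, 12, 21), (y, 37, u, 1, 32), (y, 37, u, 12, 21)}
Keep only column(s) G, C, E: {(p, 18, 18), (p, 19, 18), (y, 21, 23), (y, 21, 37), (y, 32, 23), (y, 32, 37)}
Selection E ≥ C: {(p, 23, 28), (t, 18, 33), (u, 10, 37)}
Union: {(p, 18, 18), (p, 19, 18), (y, 21, 23), (y, 21, 37), (y, 32, 23), (y, 32, 37)} with {(p, 23, 28), (t, 18, 33), (u, 10, 37)} → {(p, 18, 18), (p, 19, 18), (p, 23, 28), (t, 18, 33), (u, 10, 37), (y, 21, 23), (y, 21, 37), (y, 32, 23), (y, 32, 37)}
Keep only column(s) C (3 duplicate(s) eliminated): {10, 18, 19, 21, 23, 32}

{10, 18, 19, 21, 23, 32}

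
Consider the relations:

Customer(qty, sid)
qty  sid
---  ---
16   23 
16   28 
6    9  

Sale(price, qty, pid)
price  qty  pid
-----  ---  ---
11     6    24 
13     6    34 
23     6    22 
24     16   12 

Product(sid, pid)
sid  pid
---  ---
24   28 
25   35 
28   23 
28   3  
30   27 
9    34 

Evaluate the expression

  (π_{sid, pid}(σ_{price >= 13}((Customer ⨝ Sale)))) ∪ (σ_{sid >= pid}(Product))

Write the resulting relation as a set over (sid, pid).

{(23, 12), (28, 12), (28, 23), (28, 3), (30, 27), (9, 22), (9, 34)}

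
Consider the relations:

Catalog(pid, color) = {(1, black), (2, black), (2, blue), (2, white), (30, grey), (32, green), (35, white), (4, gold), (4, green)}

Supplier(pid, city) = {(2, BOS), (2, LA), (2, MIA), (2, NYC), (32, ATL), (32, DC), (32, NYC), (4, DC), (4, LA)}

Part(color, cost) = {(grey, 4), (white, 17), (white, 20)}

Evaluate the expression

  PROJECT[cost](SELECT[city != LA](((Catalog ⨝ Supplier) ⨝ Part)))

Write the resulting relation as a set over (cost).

{17, 20}

Natural join on pid: {(2, black, BOS), (2, black, LA), (2, black, MIA), (2, black, NYC), (2, blue, BOS), (2, blue, LA), (2, blue, MIA), (2, blue, NYC), (2, white, BOS), (2, white, LA), (2, white, MIA), (2, white, NYC), (32, green, ATL), (32, green, DC), (32, green, NYC), (4, gold, DC), (4, gold, LA), (4, green, DC), (4, green, LA)}
Natural join on color: {(2, white, BOS, 17), (2, white, BOS, 20), (2, white, LA, 17), (2, white, LA, 20), (2, white, MIA, 17), (2, white, MIA, 20), (2, white, NYC, 17), (2, white, NYC, 20)}
Selection city != LA: {(2, white, BOS, 17), (2, white, BOS, 20), (2, white, MIA, 17), (2, white, MIA, 20), (2, white, NYC, 17), (2, white, NYC, 20)}
Keep only column(s) cost (4 duplicate(s) eliminated): {17, 20}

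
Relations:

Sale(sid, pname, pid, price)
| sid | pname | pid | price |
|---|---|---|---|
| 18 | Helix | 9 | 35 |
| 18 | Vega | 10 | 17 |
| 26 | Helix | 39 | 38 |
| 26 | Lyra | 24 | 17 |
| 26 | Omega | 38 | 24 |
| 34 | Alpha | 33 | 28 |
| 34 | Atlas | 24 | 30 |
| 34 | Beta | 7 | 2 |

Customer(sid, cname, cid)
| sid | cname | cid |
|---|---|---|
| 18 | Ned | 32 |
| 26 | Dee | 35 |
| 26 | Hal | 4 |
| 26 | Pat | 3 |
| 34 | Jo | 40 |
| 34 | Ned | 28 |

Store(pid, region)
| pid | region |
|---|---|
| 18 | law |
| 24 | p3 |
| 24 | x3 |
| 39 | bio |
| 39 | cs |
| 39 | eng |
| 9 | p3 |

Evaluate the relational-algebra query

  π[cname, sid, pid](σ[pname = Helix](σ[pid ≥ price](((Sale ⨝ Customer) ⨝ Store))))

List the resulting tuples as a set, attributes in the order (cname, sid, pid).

{(Dee, 26, 39), (Hal, 26, 39), (Pat, 26, 39)}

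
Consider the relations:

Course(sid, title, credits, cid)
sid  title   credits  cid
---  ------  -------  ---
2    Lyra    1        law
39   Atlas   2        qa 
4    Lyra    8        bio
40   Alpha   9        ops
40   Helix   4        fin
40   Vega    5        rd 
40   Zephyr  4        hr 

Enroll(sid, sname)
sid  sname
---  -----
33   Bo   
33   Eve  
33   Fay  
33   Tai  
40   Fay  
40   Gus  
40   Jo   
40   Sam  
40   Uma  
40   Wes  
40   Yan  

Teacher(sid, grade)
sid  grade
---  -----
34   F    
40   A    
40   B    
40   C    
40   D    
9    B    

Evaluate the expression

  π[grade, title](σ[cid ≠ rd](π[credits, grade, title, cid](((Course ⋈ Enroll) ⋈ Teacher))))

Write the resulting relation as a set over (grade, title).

{(A, Alpha), (A, Helix), (A, Zephyr), (B, Alpha), (B, Helix), (B, Zephyr), (C, Alpha), (C, Helix), (C, Zephyr), (D, Alpha), (D, Helix), (D, Zephyr)}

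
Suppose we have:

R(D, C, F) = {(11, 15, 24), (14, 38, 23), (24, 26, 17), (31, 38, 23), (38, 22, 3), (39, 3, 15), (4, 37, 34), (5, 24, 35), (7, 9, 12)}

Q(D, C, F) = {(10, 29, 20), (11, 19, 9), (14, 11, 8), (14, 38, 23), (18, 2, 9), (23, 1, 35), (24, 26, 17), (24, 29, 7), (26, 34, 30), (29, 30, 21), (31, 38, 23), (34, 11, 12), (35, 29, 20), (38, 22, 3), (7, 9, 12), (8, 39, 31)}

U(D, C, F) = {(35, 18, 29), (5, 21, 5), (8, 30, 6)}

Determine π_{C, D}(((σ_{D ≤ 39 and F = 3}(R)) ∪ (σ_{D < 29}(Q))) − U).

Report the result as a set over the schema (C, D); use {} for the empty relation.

{(1, 23), (11, 14), (19, 11), (2, 18), (22, 38), (26, 24), (29, 10), (29, 24), (34, 26), (38, 14), (39, 8), (9, 7)}

Selection D ≤ 39 and F = 3: {(38, 22, 3)}
Selection D < 29: {(10, 29, 20), (11, 19, 9), (14, 11, 8), (14, 38, 23), (18, 2, 9), (23, 1, 35), (24, 26, 17), (24, 29, 7), (26, 34, 30), (7, 9, 12), (8, 39, 31)}
Union: {(38, 22, 3)} with {(10, 29, 20), (11, 19, 9), (14, 11, 8), (14, 38, 23), (18, 2, 9), (23, 1, 35), (24, 26, 17), (24, 29, 7), (26, 34, 30), (7, 9, 12), (8, 39, 31)} → {(10, 29, 20), (11, 19, 9), (14, 11, 8), (14, 38, 23), (18, 2, 9), (23, 1, 35), (24, 26, 17), (24, 29, 7), (26, 34, 30), (38, 22, 3), (7, 9, 12), (8, 39, 31)}
Difference: {(10, 29, 20), (11, 19, 9), (14, 11, 8), (14, 38, 23), (18, 2, 9), (23, 1, 35), (24, 26, 17), (24, 29, 7), (26, 34, 30), (38, 22, 3), (7, 9, 12), (8, 39, 31)} with {(35, 18, 29), (5, 21, 5), (8, 30, 6)} → {(10, 29, 20), (11, 19, 9), (14, 11, 8), (14, 38, 23), (18, 2, 9), (23, 1, 35), (24, 26, 17), (24, 29, 7), (26, 34, 30), (38, 22, 3), (7, 9, 12), (8, 39, 31)}
Projecting to C, D: {(1, 23), (11, 14), (19, 11), (2, 18), (22, 38), (26, 24), (29, 10), (29, 24), (34, 26), (38, 14), (39, 8), (9, 7)}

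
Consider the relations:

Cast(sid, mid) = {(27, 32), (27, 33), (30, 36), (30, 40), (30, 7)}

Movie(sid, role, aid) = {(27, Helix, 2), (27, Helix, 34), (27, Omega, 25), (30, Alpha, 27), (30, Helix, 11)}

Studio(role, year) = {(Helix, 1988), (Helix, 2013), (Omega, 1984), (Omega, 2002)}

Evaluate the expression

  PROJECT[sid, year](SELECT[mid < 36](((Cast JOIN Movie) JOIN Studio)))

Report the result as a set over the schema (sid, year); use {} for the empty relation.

Joining Cast and Movie on sid yields {(27, 32, Helix, 2), (27, 32, Helix, 34), (27, 32, Omega, 25), (27, 33, Helix, 2), (27, 33, Helix, 34), (27, 33, Omega, 25), (30, 36, Alpha, 27), (30, 36, Helix, 11), (30, 40, Alpha, 27), (30, 40, Helix, 11), (30, 7, Alpha, 27), (30, 7, Helix, 11)}.
Joining (Cast JOIN Movie) and Studio on role yields {(27, 32, Helix, 2, 1988), (27, 32, Helix, 2, 2013), (27, 32, Helix, 34, 1988), (27, 32, Helix, 34, 2013), (27, 32, Omega, 25, 1984), (27, 32, Omega, 25, 2002), (27, 33, Helix, 2, 1988), (27, 33, Helix, 2, 2013), (27, 33, Helix, 34, 1988), (27, 33, Helix, 34, 2013), (27, 33, Omega, 25, 1984), (27, 33, Omega, 25, 2002), (30, 36, Helix, 11, 1988), (30, 36, Helix, 11, 2013), (30, 40, Helix, 11, 1988), (30, 40, Helix, 11, 2013), (30, 7, Helix, 11, 1988), (30, 7, Helix, 11, 2013)}.
Apply σ_{mid < 36}; surviving tuples: {(27, 32, Helix, 2, 1988), (27, 32, Helix, 2, 2013), (27, 32, Helix, 34, 1988), (27, 32, Helix, 34, 2013), (27, 32, Omega, 25, 1984), (27, 32, Omega, 25, 2002), (27, 33, Helix, 2, 1988), (27, 33, Helix, 2, 2013), (27, 33, Helix, 34, 1988), (27, 33, Helix, 34, 2013), (27, 33, Omega, 25, 1984), (27, 33, Omega, 25, 2002), (30, 7, Helix, 11, 1988), (30, 7, Helix, 11, 2013)}
Projecting to sid, year (8 duplicate(s) eliminated): {(27, 1984), (27, 1988), (27, 2002), (27, 2013), (30, 1988), (30, 2013)}

{(27, 1984), (27, 1988), (27, 2002), (27, 2013), (30, 1988), (30, 2013)}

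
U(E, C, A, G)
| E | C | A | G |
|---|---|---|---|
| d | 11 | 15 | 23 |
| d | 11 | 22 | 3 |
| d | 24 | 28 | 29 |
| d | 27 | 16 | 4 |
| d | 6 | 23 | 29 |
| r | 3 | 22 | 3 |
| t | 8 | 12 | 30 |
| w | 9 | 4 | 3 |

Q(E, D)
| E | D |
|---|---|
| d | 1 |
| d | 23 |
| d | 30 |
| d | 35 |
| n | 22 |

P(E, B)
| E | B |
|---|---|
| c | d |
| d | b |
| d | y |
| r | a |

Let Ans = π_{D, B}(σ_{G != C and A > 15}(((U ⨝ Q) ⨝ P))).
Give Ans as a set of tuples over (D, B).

Natural join on E: {(d, 11, 15, 23, 1), (d, 11, 15, 23, 23), (d, 11, 15, 23, 30), (d, 11, 15, 23, 35), (d, 11, 22, 3, 1), (d, 11, 22, 3, 23), (d, 11, 22, 3, 30), (d, 11, 22, 3, 35), (d, 24, 28, 29, 1), (d, 24, 28, 29, 23), (d, 24, 28, 29, 30), (d, 24, 28, 29, 35), (d, 27, 16, 4, 1), (d, 27, 16, 4, 23), (d, 27, 16, 4, 30), (d, 27, 16, 4, 35), (d, 6, 23, 29, 1), (d, 6, 23, 29, 23), (d, 6, 23, 29, 30), (d, 6, 23, 29, 35)}
Natural join on E: {(d, 11, 15, 23, 1, b), (d, 11, 15, 23, 1, y), (d, 11, 15, 23, 23, b), (d, 11, 15, 23, 23, y), (d, 11, 15, 23, 30, b), (d, 11, 15, 23, 30, y), (d, 11, 15, 23, 35, b), (d, 11, 15, 23, 35, y), (d, 11, 22, 3, 1, b), (d, 11, 22, 3, 1, y), (d, 11, 22, 3, 23, b), (d, 11, 22, 3, 23, y), (d, 11, 22, 3, 30, b), (d, 11, 22, 3, 30, y), (d, 11, 22, 3, 35, b), (d, 11, 22, 3, 35, y), (d, 24, 28, 29, 1, b), (d, 24, 28, 29, 1, y), (d, 24, 28, 29, 23, b), (d, 24, 28, 29, 23, y), (d, 24, 28, 29, 30, b), (d, 24, 28, 29, 30, y), (d, 24, 28, 29, 35, b), (d, 24, 28, 29, 35, y), (d, 27, 16, 4, 1, b), (d, 27, 16, 4, 1, y), (d, 27, 16, 4, 23, b), (d, 27, 16, 4, 23, y), (d, 27, 16, 4, 30, b), (d, 27, 16, 4, 30, y), (d, 27, 16, 4, 35, b), (d, 27, 16, 4, 35, y), (d, 6, 23, 29, 1, b), (d, 6, 23, 29, 1, y), (d, 6, 23, 29, 23, b), (d, 6, 23, 29, 23, y), (d, 6, 23, 29, 30, b), (d, 6, 23, 29, 30, y), (d, 6, 23, 29, 35, b), (d, 6, 23, 29, 35, y)}
Filtering on G != C and A > 15 leaves {(d, 11, 22, 3, 1, b), (d, 11, 22, 3, 1, y), (d, 11, 22, 3, 23, b), (d, 11, 22, 3, 23, y), (d, 11, 22, 3, 30, b), (d, 11, 22, 3, 30, y), (d, 11, 22, 3, 35, b), (d, 11, 22, 3, 35, y), (d, 24, 28, 29, 1, b), (d, 24, 28, 29, 1, y), (d, 24, 28, 29, 23, b), (d, 24, 28, 29, 23, y), (d, 24, 28, 29, 30, b), (d, 24, 28, 29, 30, y), (d, 24, 28, 29, 35, b), (d, 24, 28, 29, 35, y), (d, 27, 16, 4, 1, b), (d, 27, 16, 4, 1, y), (d, 27, 16, 4, 23, b), (d, 27, 16, 4, 23, y), (d, 27, 16, 4, 30, b), (d, 27, 16, 4, 30, y), (d, 27, 16, 4, 35, b), (d, 27, 16, 4, 35, y), (d, 6, 23, 29, 1, b), (d, 6, 23, 29, 1, y), (d, 6, 23, 29, 23, b), (d, 6, 23, 29, 23, y), (d, 6, 23, 29, 30, b), (d, 6, 23, 29, 30, y), (d, 6, 23, 29, 35, b), (d, 6, 23, 29, 35, y)}.
Keep only column(s) D, B (24 duplicate(s) eliminated): {(1, b), (1, y), (23, b), (23, y), (30, b), (30, y), (35, b), (35, y)}

{(1, b), (1, y), (23, b), (23, y), (30, b), (30, y), (35, b), (35, y)}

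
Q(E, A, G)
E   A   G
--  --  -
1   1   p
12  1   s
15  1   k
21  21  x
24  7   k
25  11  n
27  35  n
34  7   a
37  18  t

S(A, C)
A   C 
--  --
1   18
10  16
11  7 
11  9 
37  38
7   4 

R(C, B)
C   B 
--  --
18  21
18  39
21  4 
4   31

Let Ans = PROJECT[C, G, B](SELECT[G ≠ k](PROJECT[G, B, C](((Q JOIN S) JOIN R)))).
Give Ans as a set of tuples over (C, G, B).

Joining Q and S on A yields {(1, 1, p, 18), (12, 1, s, 18), (15, 1, k, 18), (24, 7, k, 4), (25, 11, n, 7), (25, 11, n, 9), (34, 7, a, 4)}.
Joining (Q JOIN S) and R on C yields {(1, 1, p, 18, 21), (1, 1, p, 18, 39), (12, 1, s, 18, 21), (12, 1, s, 18, 39), (15, 1, k, 18, 21), (15, 1, k, 18, 39), (24, 7, k, 4, 31), (34, 7, a, 4, 31)}.
Keep only column(s) G, B, C: {(a, 31, 4), (k, 21, 18), (k, 31, 4), (k, 39, 18), (p, 21, 18), (p, 39, 18), (s, 21, 18), (s, 39, 18)}
σ[G ≠ k]: keep tuples satisfying G ≠ k → {(a, 31, 4), (p, 21, 18), (p, 39, 18), (s, 21, 18), (s, 39, 18)}
Keep only column(s) C, G, B: {(18, p, 21), (18, p, 39), (18, s, 21), (18, s, 39), (4, a, 31)}

{(18, p, 21), (18, p, 39), (18, s, 21), (18, s, 39), (4, a, 31)}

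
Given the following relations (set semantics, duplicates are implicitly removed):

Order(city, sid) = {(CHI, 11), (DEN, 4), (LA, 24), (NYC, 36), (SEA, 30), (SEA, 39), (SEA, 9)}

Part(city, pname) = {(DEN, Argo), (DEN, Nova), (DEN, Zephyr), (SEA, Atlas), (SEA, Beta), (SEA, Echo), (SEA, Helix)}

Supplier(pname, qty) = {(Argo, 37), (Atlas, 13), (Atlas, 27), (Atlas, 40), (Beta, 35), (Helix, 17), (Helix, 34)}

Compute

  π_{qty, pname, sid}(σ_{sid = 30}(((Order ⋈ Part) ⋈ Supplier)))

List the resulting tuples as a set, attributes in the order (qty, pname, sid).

{(13, Atlas, 30), (17, Helix, 30), (27, Atlas, 30), (34, Helix, 30), (35, Beta, 30), (40, Atlas, 30)}

Order ⋈ Part (natural join on city): {(DEN, 4, Argo), (DEN, 4, Nova), (DEN, 4, Zephyr), (SEA, 30, Atlas), (SEA, 30, Beta), (SEA, 30, Echo), (SEA, 30, Helix), (SEA, 39, Atlas), (SEA, 39, Beta), (SEA, 39, Echo), (SEA, 39, Helix), (SEA, 9, Atlas), (SEA, 9, Beta), (SEA, 9, Echo), (SEA, 9, Helix)}
(Order ⋈ Part) ⋈ Supplier (natural join on pname): {(DEN, 4, Argo, 37), (SEA, 30, Atlas, 13), (SEA, 30, Atlas, 27), (SEA, 30, Atlas, 40), (SEA, 30, Beta, 35), (SEA, 30, Helix, 17), (SEA, 30, Helix, 34), (SEA, 39, Atlas, 13), (SEA, 39, Atlas, 27), (SEA, 39, Atlas, 40), (SEA, 39, Beta, 35), (SEA, 39, Helix, 17), (SEA, 39, Helix, 34), (SEA, 9, Atlas, 13), (SEA, 9, Atlas, 27), (SEA, 9, Atlas, 40), (SEA, 9, Beta, 35), (SEA, 9, Helix, 17), (SEA, 9, Helix, 34)}
Filtering on sid = 30 leaves {(SEA, 30, Atlas, 13), (SEA, 30, Atlas, 27), (SEA, 30, Atlas, 40), (SEA, 30, Beta, 35), (SEA, 30, Helix, 17), (SEA, 30, Helix, 34)}.
Projecting to qty, pname, sid: {(13, Atlas, 30), (17, Helix, 30), (27, Atlas, 30), (34, Helix, 30), (35, Beta, 30), (40, Atlas, 30)}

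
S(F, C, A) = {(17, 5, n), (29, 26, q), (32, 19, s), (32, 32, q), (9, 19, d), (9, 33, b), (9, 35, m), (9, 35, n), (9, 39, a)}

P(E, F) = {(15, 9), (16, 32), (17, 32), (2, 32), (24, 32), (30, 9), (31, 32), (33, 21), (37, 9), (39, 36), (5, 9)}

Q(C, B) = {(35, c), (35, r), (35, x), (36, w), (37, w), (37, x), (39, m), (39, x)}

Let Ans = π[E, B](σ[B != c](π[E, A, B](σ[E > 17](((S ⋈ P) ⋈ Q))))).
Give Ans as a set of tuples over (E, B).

Joining S and P on F yields {(32, 19, s, 16), (32, 19, s, 17), (32, 19, s, 2), (32, 19, s, 24), (32, 19, s, 31), (32, 32, q, 16), (32, 32, q, 17), (32, 32, q, 2), (32, 32, q, 24), (32, 32, q, 31), (9, 19, d, 15), (9, 19, d, 30), (9, 19, d, 37), (9, 19, d, 5), (9, 33, b, 15), (9, 33, b, 30), (9, 33, b, 37), (9, 33, b, 5), (9, 35, m, 15), (9, 35, m, 30), (9, 35, m, 37), (9, 35, m, 5), (9, 35, n, 15), (9, 35, n, 30), (9, 35, n, 37), (9, 35, n, 5), (9, 39, a, 15), (9, 39, a, 30), (9, 39, a, 37), (9, 39, a, 5)}.
Joining (S ⋈ P) and Q on C yields {(9, 35, m, 15, c), (9, 35, m, 15, r), (9, 35, m, 15, x), (9, 35, m, 30, c), (9, 35, m, 30, r), (9, 35, m, 30, x), (9, 35, m, 37, c), (9, 35, m, 37, r), (9, 35, m, 37, x), (9, 35, m, 5, c), (9, 35, m, 5, r), (9, 35, m, 5, x), (9, 35, n, 15, c), (9, 35, n, 15, r), (9, 35, n, 15, x), (9, 35, n, 30, c), (9, 35, n, 30, r), (9, 35, n, 30, x), (9, 35, n, 37, c), (9, 35, n, 37, r), (9, 35, n, 37, x), (9, 35, n, 5, c), (9, 35, n, 5, r), (9, 35, n, 5, x), (9, 39, a, 15, m), (9, 39, a, 15, x), (9, 39, a, 30, m), (9, 39, a, 30, x), (9, 39, a, 37, m), (9, 39, a, 37, x), (9, 39, a, 5, m), (9, 39, a, 5, x)}.
Apply σ_{E > 17}; surviving tuples: {(9, 35, m, 30, c), (9, 35, m, 30, r), (9, 35, m, 30, x), (9, 35, m, 37, c), (9, 35, m, 37, r), (9, 35, m, 37, x), (9, 35, n, 30, c), (9, 35, n, 30, r), (9, 35, n, 30, x), (9, 35, n, 37, c), (9, 35, n, 37, r), (9, 35, n, 37, x), (9, 39, a, 30, m), (9, 39, a, 30, x), (9, 39, a, 37, m), (9, 39, a, 37, x)}
Keep only column(s) E, A, B: {(30, a, m), (30, a, x), (30, m, c), (30, m, r), (30, m, x), (30, n, c), (30, n, r), (30, n, x), (37, a, m), (37, a, x), (37, m, c), (37, m, r), (37, m, x), (37, n, c), (37, n, r), (37, n, x)}
Apply σ_{B != c}; surviving tuples: {(30, a, m), (30, a, x), (30, m, r), (30, m, x), (30, n, r), (30, n, x), (37, a, m), (37, a, x), (37, m, r), (37, m, x), (37, n, r), (37, n, x)}
Keep only column(s) E, B (6 duplicate(s) eliminated): {(30, m), (30, r), (30, x), (37, m), (37, r), (37, x)}

{(30, m), (30, r), (30, x), (37, m), (37, r), (37, x)}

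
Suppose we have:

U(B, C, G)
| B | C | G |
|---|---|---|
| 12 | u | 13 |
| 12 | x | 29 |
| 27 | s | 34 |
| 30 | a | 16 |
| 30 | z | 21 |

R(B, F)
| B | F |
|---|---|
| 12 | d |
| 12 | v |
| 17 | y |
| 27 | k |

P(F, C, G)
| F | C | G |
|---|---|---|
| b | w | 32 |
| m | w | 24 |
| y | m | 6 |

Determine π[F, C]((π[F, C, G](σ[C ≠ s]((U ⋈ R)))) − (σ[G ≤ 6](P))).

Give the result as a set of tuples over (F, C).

Natural join on B: {(12, u, 13, d), (12, u, 13, v), (12, x, 29, d), (12, x, 29, v), (27, s, 34, k)}
Apply σ_{C ≠ s}; surviving tuples: {(12, u, 13, d), (12, u, 13, v), (12, x, 29, d), (12, x, 29, v)}
π_{F, C, G} gives {(d, u, 13), (d, x, 29), (v, u, 13), (v, x, 29)}.
Apply σ_{G ≤ 6}; surviving tuples: {(y, m, 6)}
Set difference of the two operands is {(d, u, 13), (d, x, 29), (v, u, 13), (v, x, 29)}.
π_{F, C} gives {(d, u), (d, x), (v, u), (v, x)}.

{(d, u), (d, x), (v, u), (v, x)}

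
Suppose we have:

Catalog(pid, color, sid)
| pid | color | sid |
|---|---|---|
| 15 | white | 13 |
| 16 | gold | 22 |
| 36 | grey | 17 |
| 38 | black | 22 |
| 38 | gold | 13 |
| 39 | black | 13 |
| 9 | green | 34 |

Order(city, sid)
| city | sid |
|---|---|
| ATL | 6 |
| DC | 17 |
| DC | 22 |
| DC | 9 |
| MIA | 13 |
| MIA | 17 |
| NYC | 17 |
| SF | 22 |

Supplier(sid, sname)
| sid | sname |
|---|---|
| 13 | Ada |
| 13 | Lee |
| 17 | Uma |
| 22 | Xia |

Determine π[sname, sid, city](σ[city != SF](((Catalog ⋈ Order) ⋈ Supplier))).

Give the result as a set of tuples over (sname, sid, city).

Joining Catalog and Order on sid yields {(15, white, 13, MIA), (16, gold, 22, DC), (16, gold, 22, SF), (36, grey, 17, DC), (36, grey, 17, MIA), (36, grey, 17, NYC), (38, black, 22, DC), (38, black, 22, SF), (38, gold, 13, MIA), (39, black, 13, MIA)}.
Joining (Catalog ⋈ Order) and Supplier on sid yields {(15, white, 13, MIA, Ada), (15, white, 13, MIA, Lee), (16, gold, 22, DC, Xia), (16, gold, 22, SF, Xia), (36, grey, 17, DC, Uma), (36, grey, 17, MIA, Uma), (36, grey, 17, NYC, Uma), (38, black, 22, DC, Xia), (38, black, 22, SF, Xia), (38, gold, 13, MIA, Ada), (38, gold, 13, MIA, Lee), (39, black, 13, MIA, Ada), (39, black, 13, MIA, Lee)}.
Apply σ_{city != SF}; surviving tuples: {(15, white, 13, MIA, Ada), (15, white, 13, MIA, Lee), (16, gold, 22, DC, Xia), (36, grey, 17, DC, Uma), (36, grey, 17, MIA, Uma), (36, grey, 17, NYC, Uma), (38, black, 22, DC, Xia), (38, gold, 13, MIA, Ada), (38, gold, 13, MIA, Lee), (39, black, 13, MIA, Ada), (39, black, 13, MIA, Lee)}
π_{sname, sid, city} gives {(Ada, 13, MIA), (Lee, 13, MIA), (Uma, 17, DC), (Uma, 17, MIA), (Uma, 17, NYC), (Xia, 22, DC)} (5 duplicate(s) eliminated).

{(Ada, 13, MIA), (Lee, 13, MIA), (Uma, 17, DC), (Uma, 17, MIA), (Uma, 17, NYC), (Xia, 22, DC)}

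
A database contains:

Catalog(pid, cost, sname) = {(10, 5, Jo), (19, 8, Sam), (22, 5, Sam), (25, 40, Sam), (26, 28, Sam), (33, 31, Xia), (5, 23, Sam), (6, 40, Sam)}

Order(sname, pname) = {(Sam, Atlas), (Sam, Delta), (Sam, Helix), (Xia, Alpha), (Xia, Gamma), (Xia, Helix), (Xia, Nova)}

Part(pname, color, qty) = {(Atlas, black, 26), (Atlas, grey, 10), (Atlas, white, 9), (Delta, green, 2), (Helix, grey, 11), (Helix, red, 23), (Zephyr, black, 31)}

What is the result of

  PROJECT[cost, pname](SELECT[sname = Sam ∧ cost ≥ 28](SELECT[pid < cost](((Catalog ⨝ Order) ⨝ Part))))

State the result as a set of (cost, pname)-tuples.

{(28, Atlas), (28, Delta), (28, Helix), (40, Atlas), (40, Delta), (40, Helix)}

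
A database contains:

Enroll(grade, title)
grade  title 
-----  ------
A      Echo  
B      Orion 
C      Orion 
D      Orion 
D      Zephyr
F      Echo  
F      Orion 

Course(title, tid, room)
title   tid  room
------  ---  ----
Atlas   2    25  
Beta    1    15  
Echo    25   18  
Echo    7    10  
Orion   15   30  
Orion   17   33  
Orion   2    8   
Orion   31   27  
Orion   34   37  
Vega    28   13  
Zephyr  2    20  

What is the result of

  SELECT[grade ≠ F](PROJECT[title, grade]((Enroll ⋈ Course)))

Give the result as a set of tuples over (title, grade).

Natural join on title: {(A, Echo, 25, 18), (A, Echo, 7, 10), (B, Orion, 15, 30), (B, Orion, 17, 33), (B, Orion, 2, 8), (B, Orion, 31, 27), (B, Orion, 34, 37), (C, Orion, 15, 30), (C, Orion, 17, 33), (C, Orion, 2, 8), (C, Orion, 31, 27), (C, Orion, 34, 37), (D, Orion, 15, 30), (D, Orion, 17, 33), (D, Orion, 2, 8), (D, Orion, 31, 27), (D, Orion, 34, 37), (D, Zephyr, 2, 20), (F, Echo, 25, 18), (F, Echo, 7, 10), (F, Orion, 15, 30), (F, Orion, 17, 33), (F, Orion, 2, 8), (F, Orion, 31, 27), (F, Orion, 34, 37)}
π[title, grade]: project onto (title, grade) (18 duplicate(s) eliminated) → {(Echo, A), (Echo, F), (Orion, B), (Orion, C), (Orion, D), (Orion, F), (Zephyr, D)}
σ[grade ≠ F]: keep tuples satisfying grade ≠ F → {(Echo, A), (Orion, B), (Orion, C), (Orion, D), (Zephyr, D)}

{(Echo, A), (Orion, B), (Orion, C), (Orion, D), (Zephyr, D)}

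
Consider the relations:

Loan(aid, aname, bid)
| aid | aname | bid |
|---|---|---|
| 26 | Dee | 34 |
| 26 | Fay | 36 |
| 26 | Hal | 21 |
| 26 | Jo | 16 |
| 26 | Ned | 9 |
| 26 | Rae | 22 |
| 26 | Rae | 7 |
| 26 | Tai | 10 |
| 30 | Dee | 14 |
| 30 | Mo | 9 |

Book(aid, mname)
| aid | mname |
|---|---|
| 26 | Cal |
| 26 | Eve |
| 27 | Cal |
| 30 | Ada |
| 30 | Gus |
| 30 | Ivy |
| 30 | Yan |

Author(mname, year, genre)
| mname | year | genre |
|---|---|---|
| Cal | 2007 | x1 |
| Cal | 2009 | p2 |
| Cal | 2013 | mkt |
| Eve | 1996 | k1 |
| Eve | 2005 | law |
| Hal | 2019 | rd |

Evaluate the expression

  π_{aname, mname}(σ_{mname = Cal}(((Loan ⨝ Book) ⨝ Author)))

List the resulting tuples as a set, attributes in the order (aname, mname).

Loan ⋈ Book (natural join on aid): {(26, Dee, 34, Cal), (26, Dee, 34, Eve), (26, Fay, 36, Cal), (26, Fay, 36, Eve), (26, Hal, 21, Cal), (26, Hal, 21, Eve), (26, Jo, 16, Cal), (26, Jo, 16, Eve), (26, Ned, 9, Cal), (26, Ned, 9, Eve), (26, Rae, 22, Cal), (26, Rae, 22, Eve), (26, Rae, 7, Cal), (26, Rae, 7, Eve), (26, Tai, 10, Cal), (26, Tai, 10, Eve), (30, Dee, 14, Ada), (30, Dee, 14, Gus), (30, Dee, 14, Ivy), (30, Dee, 14, Yan), (30, Mo, 9, Ada), (30, Mo, 9, Gus), (30, Mo, 9, Ivy), (30, Mo, 9, Yan)}
(Loan ⨝ Book) ⋈ Author (natural join on mname): {(26, Dee, 34, Cal, 2007, x1), (26, Dee, 34, Cal, 2009, p2), (26, Dee, 34, Cal, 2013, mkt), (26, Dee, 34, Eve, 1996, k1), (26, Dee, 34, Eve, 2005, law), (26, Fay, 36, Cal, 2007, x1), (26, Fay, 36, Cal, 2009, p2), (26, Fay, 36, Cal, 2013, mkt), (26, Fay, 36, Eve, 1996, k1), (26, Fay, 36, Eve, 2005, law), (26, Hal, 21, Cal, 2007, x1), (26, Hal, 21, Cal, 2009, p2), (26, Hal, 21, Cal, 2013, mkt), (26, Hal, 21, Eve, 1996, k1), (26, Hal, 21, Eve, 2005, law), (26, Jo, 16, Cal, 2007, x1), (26, Jo, 16, Cal, 2009, p2), (26, Jo, 16, Cal, 2013, mkt), (26, Jo, 16, Eve, 1996, k1), (26, Jo, 16, Eve, 2005, law), (26, Ned, 9, Cal, 2007, x1), (26, Ned, 9, Cal, 2009, p2), (26, Ned, 9, Cal, 2013, mkt), (26, Ned, 9, Eve, 1996, k1), (26, Ned, 9, Eve, 2005, law), (26, Rae, 22, Cal, 2007, x1), (26, Rae, 22, Cal, 2009, p2), (26, Rae, 22, Cal, 2013, mkt), (26, Rae, 22, Eve, 1996, k1), (26, Rae, 22, Eve, 2005, law), (26, Rae, 7, Cal, 2007, x1), (26, Rae, 7, Cal, 2009, p2), (26, Rae, 7, Cal, 2013, mkt), (26, Rae, 7, Eve, 1996, k1), (26, Rae, 7, Eve, 2005, law), (26, Tai, 10, Cal, 2007, x1), (26, Tai, 10, Cal, 2009, p2), (26, Tai, 10, Cal, 2013, mkt), (26, Tai, 10, Eve, 1996, k1), (26, Tai, 10, Eve, 2005, law)}
Filtering on mname = Cal leaves {(26, Dee, 34, Cal, 2007, x1), (26, Dee, 34, Cal, 2009, p2), (26, Dee, 34, Cal, 2013, mkt), (26, Fay, 36, Cal, 2007, x1), (26, Fay, 36, Cal, 2009, p2), (26, Fay, 36, Cal, 2013, mkt), (26, Hal, 21, Cal, 2007, x1), (26, Hal, 21, Cal, 2009, p2), (26, Hal, 21, Cal, 2013, mkt), (26, Jo, 16, Cal, 2007, x1), (26, Jo, 16, Cal, 2009, p2), (26, Jo, 16, Cal, 2013, mkt), (26, Ned, 9, Cal, 2007, x1), (26, Ned, 9, Cal, 2009, p2), (26, Ned, 9, Cal, 2013, mkt), (26, Rae, 22, Cal, 2007, x1), (26, Rae, 22, Cal, 2009, p2), (26, Rae, 22, Cal, 2013, mkt), (26, Rae, 7, Cal, 2007, x1), (26, Rae, 7, Cal, 2009, p2), (26, Rae, 7, Cal, 2013, mkt), (26, Tai, 10, Cal, 2007, x1), (26, Tai, 10, Cal, 2009, p2), (26, Tai, 10, Cal, 2013, mkt)}.
π[aname, mname]: project onto (aname, mname) (17 duplicate(s) eliminated) → {(Dee, Cal), (Fay, Cal), (Hal, Cal), (Jo, Cal), (Ned, Cal), (Rae, Cal), (Tai, Cal)}

{(Dee, Cal), (Fay, Cal), (Hal, Cal), (Jo, Cal), (Ned, Cal), (Rae, Cal), (Tai, Cal)}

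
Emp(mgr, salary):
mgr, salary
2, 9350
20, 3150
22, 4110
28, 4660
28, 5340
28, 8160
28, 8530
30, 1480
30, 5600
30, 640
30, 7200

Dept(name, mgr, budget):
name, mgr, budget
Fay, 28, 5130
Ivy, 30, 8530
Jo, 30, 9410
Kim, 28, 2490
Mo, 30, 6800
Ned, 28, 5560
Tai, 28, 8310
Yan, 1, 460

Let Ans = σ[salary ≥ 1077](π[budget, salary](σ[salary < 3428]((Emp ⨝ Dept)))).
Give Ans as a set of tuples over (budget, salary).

Natural join on mgr: {(28, 4660, Fay, 5130), (28, 4660, Kim, 2490), (28, 4660, Ned, 5560), (28, 4660, Tai, 8310), (28, 5340, Fay, 5130), (28, 5340, Kim, 2490), (28, 5340, Ned, 5560), (28, 5340, Tai, 8310), (28, 8160, Fay, 5130), (28, 8160, Kim, 2490), (28, 8160, Ned, 5560), (28, 8160, Tai, 8310), (28, 8530, Fay, 5130), (28, 8530, Kim, 2490), (28, 8530, Ned, 5560), (28, 8530, Tai, 8310), (30, 1480, Ivy, 8530), (30, 1480, Jo, 9410), (30, 1480, Mo, 6800), (30, 5600, Ivy, 8530), (30, 5600, Jo, 9410), (30, 5600, Mo, 6800), (30, 640, Ivy, 8530), (30, 640, Jo, 9410), (30, 640, Mo, 6800), (30, 7200, Ivy, 8530), (30, 7200, Jo, 9410), (30, 7200, Mo, 6800)}
σ[salary < 3428]: keep tuples satisfying salary < 3428 → {(30, 1480, Ivy, 8530), (30, 1480, Jo, 9410), (30, 1480, Mo, 6800), (30, 640, Ivy, 8530), (30, 640, Jo, 9410), (30, 640, Mo, 6800)}
π_{budget, salary} gives {(6800, 1480), (6800, 640), (8530, 1480), (8530, 640), (9410, 1480), (9410, 640)}.
σ[salary ≥ 1077]: keep tuples satisfying salary ≥ 1077 → {(6800, 1480), (8530, 1480), (9410, 1480)}

{(6800, 1480), (8530, 1480), (9410, 1480)}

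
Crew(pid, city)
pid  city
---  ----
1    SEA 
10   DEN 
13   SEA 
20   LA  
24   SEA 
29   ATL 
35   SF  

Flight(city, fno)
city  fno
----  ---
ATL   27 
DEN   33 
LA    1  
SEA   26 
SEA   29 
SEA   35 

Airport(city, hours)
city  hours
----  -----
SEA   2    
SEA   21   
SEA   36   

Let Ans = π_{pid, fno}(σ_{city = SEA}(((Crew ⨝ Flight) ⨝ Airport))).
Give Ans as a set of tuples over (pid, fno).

{(1, 26), (1, 29), (1, 35), (13, 26), (13, 29), (13, 35), (24, 26), (24, 29), (24, 35)}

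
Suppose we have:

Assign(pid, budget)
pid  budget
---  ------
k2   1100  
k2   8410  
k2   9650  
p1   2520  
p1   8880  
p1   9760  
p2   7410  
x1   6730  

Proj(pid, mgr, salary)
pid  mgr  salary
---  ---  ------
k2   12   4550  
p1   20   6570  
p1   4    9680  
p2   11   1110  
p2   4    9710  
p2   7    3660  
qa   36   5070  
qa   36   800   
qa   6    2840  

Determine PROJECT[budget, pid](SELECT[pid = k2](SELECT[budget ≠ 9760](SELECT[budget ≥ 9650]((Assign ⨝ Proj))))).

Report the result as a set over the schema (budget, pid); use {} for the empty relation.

{(9650, k2)}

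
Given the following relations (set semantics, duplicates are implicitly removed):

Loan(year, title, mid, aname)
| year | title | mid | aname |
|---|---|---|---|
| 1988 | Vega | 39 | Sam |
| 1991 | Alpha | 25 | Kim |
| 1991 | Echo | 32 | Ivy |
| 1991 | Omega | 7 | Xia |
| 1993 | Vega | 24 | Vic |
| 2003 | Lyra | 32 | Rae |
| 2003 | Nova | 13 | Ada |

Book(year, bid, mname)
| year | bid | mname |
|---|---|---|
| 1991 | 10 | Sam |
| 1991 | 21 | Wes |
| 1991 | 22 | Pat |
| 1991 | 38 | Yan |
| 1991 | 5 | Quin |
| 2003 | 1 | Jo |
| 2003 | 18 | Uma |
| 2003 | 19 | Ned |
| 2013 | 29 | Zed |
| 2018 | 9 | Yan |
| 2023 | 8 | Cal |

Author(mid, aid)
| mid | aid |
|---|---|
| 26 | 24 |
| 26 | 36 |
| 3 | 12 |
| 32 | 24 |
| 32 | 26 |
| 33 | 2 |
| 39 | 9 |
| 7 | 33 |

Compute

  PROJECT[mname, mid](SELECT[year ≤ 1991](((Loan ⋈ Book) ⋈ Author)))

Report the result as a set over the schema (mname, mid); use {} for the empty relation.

{(Pat, 32), (Pat, 7), (Quin, 32), (Quin, 7), (Sam, 32), (Sam, 7), (Wes, 32), (Wes, 7), (Yan, 32), (Yan, 7)}

Loan ⋈ Book (natural join on year): {(1991, Alpha, 25, Kim, 10, Sam), (1991, Alpha, 25, Kim, 21, Wes), (1991, Alpha, 25, Kim, 22, Pat), (1991, Alpha, 25, Kim, 38, Yan), (1991, Alpha, 25, Kim, 5, Quin), (1991, Echo, 32, Ivy, 10, Sam), (1991, Echo, 32, Ivy, 21, Wes), (1991, Echo, 32, Ivy, 22, Pat), (1991, Echo, 32, Ivy, 38, Yan), (1991, Echo, 32, Ivy, 5, Quin), (1991, Omega, 7, Xia, 10, Sam), (1991, Omega, 7, Xia, 21, Wes), (1991, Omega, 7, Xia, 22, Pat), (1991, Omega, 7, Xia, 38, Yan), (1991, Omega, 7, Xia, 5, Quin), (2003, Lyra, 32, Rae, 1, Jo), (2003, Lyra, 32, Rae, 18, Uma), (2003, Lyra, 32, Rae, 19, Ned), (2003, Nova, 13, Ada, 1, Jo), (2003, Nova, 13, Ada, 18, Uma), (2003, Nova, 13, Ada, 19, Ned)}
(Loan ⋈ Book) ⋈ Author (natural join on mid): {(1991, Echo, 32, Ivy, 10, Sam, 24), (1991, Echo, 32, Ivy, 10, Sam, 26), (1991, Echo, 32, Ivy, 21, Wes, 24), (1991, Echo, 32, Ivy, 21, Wes, 26), (1991, Echo, 32, Ivy, 22, Pat, 24), (1991, Echo, 32, Ivy, 22, Pat, 26), (1991, Echo, 32, Ivy, 38, Yan, 24), (1991, Echo, 32, Ivy, 38, Yan, 26), (1991, Echo, 32, Ivy, 5, Quin, 24), (1991, Echo, 32, Ivy, 5, Quin, 26), (1991, Omega, 7, Xia, 10, Sam, 33), (1991, Omega, 7, Xia, 21, Wes, 33), (1991, Omega, 7, Xia, 22, Pat, 33), (1991, Omega, 7, Xia, 38, Yan, 33), (1991, Omega, 7, Xia, 5, Quin, 33), (2003, Lyra, 32, Rae, 1, Jo, 24), (2003, Lyra, 32, Rae, 1, Jo, 26), (2003, Lyra, 32, Rae, 18, Uma, 24), (2003, Lyra, 32, Rae, 18, Uma, 26), (2003, Lyra, 32, Rae, 19, Ned, 24), (2003, Lyra, 32, Rae, 19, Ned, 26)}
Selection year ≤ 1991: {(1991, Echo, 32, Ivy, 10, Sam, 24), (1991, Echo, 32, Ivy, 10, Sam, 26), (1991, Echo, 32, Ivy, 21, Wes, 24), (1991, Echo, 32, Ivy, 21, Wes, 26), (1991, Echo, 32, Ivy, 22, Pat, 24), (1991, Echo, 32, Ivy, 22, Pat, 26), (1991, Echo, 32, Ivy, 38, Yan, 24), (1991, Echo, 32, Ivy, 38, Yan, 26), (1991, Echo, 32, Ivy, 5, Quin, 24), (1991, Echo, 32, Ivy, 5, Quin, 26), (1991, Omega, 7, Xia, 10, Sam, 33), (1991, Omega, 7, Xia, 21, Wes, 33), (1991, Omega, 7, Xia, 22, Pat, 33), (1991, Omega, 7, Xia, 38, Yan, 33), (1991, Omega, 7, Xia, 5, Quin, 33)}
π_{mname, mid} gives {(Pat, 32), (Pat, 7), (Quin, 32), (Quin, 7), (Sam, 32), (Sam, 7), (Wes, 32), (Wes, 7), (Yan, 32), (Yan, 7)} (5 duplicate(s) eliminated).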